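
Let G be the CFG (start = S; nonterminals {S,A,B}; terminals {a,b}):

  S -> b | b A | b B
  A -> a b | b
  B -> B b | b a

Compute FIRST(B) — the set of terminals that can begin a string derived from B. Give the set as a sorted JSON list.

FIRST iteration:
round 1:
  A via A→a b: +{a}
  A via A→b: +{b}
  B via B→b a: +{b}
  S via S→b: +{b}
  FIRST[S]={b}  FIRST[A]={a,b}  FIRST[B]={b}
round 2: (no change)
  FIRST[S]={b}  FIRST[A]={a,b}  FIRST[B]={b}

FIRST(B) = ["b"]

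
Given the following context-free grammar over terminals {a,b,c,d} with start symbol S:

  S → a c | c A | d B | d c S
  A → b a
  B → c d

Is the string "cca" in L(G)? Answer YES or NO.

Convert to CNF:
  S -> T1 T2 | T2 A | T3 B | T3 X4
  A -> T0 T1
  B -> T2 T3
  T0 -> b
  T1 -> a
  T2 -> c
  T3 -> d
  X4 -> T2 S

CYK fill:
  T[0,0] 'c' = {T2}  orig:{}
  T[1,1] 'c' = {T2}  orig:{}
  T[2,2] 'a' = {T1}  orig:{}
  T[0,1] 'cc' = ∅
  T[1,2] 'ca' = ∅
  T[0,2] 'cca' = ∅

S ∉ T[0,2] ⇒ NO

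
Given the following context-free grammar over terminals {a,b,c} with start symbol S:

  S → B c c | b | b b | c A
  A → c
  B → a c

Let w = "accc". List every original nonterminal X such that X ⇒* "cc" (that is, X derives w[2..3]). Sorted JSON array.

Convert to CNF:
  S -> B X3 | T1 A | T2 T2 | b
  A -> c
  B -> T0 T1
  T0 -> a
  T1 -> c
  T2 -> b
  X3 -> T1 T1

CYK table (by increasing span), restricted to cells inside w[2..3]:
  [2..2]={A,T1}  "c"  orig:{A}
  [3..3]={A,T1}  "c"  orig:{A}
  [2..3]={S,X3}  "cc"  orig:{S}

Original NTs in T[2,3] deriving "cc": ["S"]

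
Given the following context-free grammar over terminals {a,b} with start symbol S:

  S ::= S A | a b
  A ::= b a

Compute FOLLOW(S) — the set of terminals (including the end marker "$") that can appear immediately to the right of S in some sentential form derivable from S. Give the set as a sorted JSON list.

FIRST iteration:
iter 1:
  A via A→b a: +{b}
  S via S→a b: +{a}
  S: {a}  A: {b}
iter 2: done
  S: {a}  A: {b}

FOLLOW sets:
initialize: $ ∈ FOLLOW(S)
iter 1:
  S→S A: FOLLOW(S) ⊇ FIRST(A) = {b}; new: +{b}
  S→S A: FOLLOW(A) ⊇ FOLLOW(S) ⊇ {$,b}; new: +{$,b}
  FOLLOW[S]={$,b}  FOLLOW[A]={$,b}
iter 2: — fixpoint
  FOLLOW[S]={$,b}  FOLLOW[A]={$,b}

FOLLOW(S) = ["$", "b"]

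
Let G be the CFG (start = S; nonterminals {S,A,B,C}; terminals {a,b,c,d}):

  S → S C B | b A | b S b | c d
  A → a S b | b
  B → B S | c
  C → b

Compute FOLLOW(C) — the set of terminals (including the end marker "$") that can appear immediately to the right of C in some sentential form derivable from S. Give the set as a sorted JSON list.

FIRST iteration:
round 1:
  A via A→a S b: +{a}
  A via A→b: +{b}
  B via B→c: +{c}
  C via C→b: +{b}
  S via S→b A: +{b}
  S via S→c d: +{c}
  FIRST[S]={b,c}  FIRST[A]={a,b}  FIRST[B]={c}  FIRST[C]={b}
round 2: (no change)
  FIRST[S]={b,c}  FIRST[A]={a,b}  FIRST[B]={c}  FIRST[C]={b}

FOLLOW iteration:
FOLLOW(S) := {$}
round 1:
  A→a S b: FOLLOW(S) ⊇ FIRST(b) = {b}; new: +{b}
  B→B S: FOLLOW(B) ⊇ FIRST(S) = {b,c}; new: +{b,c}
  B→B S: FOLLOW(S) ⊇ FOLLOW(B) ⊇ {b,c}; new: +{c}
  S→S C B: FOLLOW(C) ⊇ FIRST(B) = {c}; new: +{c}
  S→S C B: FOLLOW(B) ⊇ FOLLOW(S) ⊇ {$,b,c}; new: +{$}
  S→b A: FOLLOW(A) ⊇ FOLLOW(S) ⊇ {$,b,c}; new: +{$,b,c}
  FOLLOW(S)={$,b,c}  FOLLOW(A)={$,b,c}  FOLLOW(B)={$,b,c}  FOLLOW(C)={c}
round 2: done
  FOLLOW(S)={$,b,c}  FOLLOW(A)={$,b,c}  FOLLOW(B)={$,b,c}  FOLLOW(C)={c}

FOLLOW(C) = ["c"]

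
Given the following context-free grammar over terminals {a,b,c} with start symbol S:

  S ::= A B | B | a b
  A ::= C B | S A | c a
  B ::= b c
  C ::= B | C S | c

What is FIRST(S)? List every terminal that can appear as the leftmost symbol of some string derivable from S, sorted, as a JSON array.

FIRST iteration:
pass 1:
  A via A→c a: +{c}
  B via B→b c: +{b}
  C via C→B: +{b}
  C via C→c: +{c}
  S via S→A B: +{c}
  S via S→B: +{b}
  S via S→a b: +{a}
  FIRST[S]={a,b,c}  FIRST[A]={c}  FIRST[B]={b}  FIRST[C]={b,c}
pass 2:
  A via A→C B: +{b}
  A via A→S A: +{a}
  FIRST[S]={a,b,c}  FIRST[A]={a,b,c}  FIRST[B]={b}  FIRST[C]={b,c}
pass 3: (stable)
  FIRST[S]={a,b,c}  FIRST[A]={a,b,c}  FIRST[B]={b}  FIRST[C]={b,c}

FIRST(S) = ["a", "b", "c"]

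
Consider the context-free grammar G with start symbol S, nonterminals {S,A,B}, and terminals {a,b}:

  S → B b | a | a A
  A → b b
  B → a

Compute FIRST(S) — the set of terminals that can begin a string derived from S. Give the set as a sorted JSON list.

FIRST iteration:
iter 1:
  A via A→b b: +{b}
  B via B→a: +{a}
  S via S→B b: +{a}
  FIRST[S]={a}  FIRST[A]={b}  FIRST[B]={a}
iter 2: (stable)
  FIRST[S]={a}  FIRST[A]={b}  FIRST[B]={a}

FIRST(S) = ["a"]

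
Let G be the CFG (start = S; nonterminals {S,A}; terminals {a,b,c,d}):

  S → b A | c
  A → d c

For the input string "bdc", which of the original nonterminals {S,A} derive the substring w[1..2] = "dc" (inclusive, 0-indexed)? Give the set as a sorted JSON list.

CNF form of G:
  S -> T2 A | c
  A -> T0 T1
  T0 -> d
  T1 -> c
  T2 -> b

Fill CYK table bottom-up — only the sub-triangle for w[1..2]:
  cell(1,1) d: {T0}  orig:{}
  cell(2,2) c: {S,T1}  orig:{S}
  cell(1,2) dc: {A}

Original NTs in T[1,2] deriving "dc": ["A"]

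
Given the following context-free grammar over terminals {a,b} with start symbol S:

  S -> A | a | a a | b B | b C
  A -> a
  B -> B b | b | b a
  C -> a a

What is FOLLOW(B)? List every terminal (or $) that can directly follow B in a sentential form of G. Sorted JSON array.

FIRST sets, iterate to fixpoint:
round 1:
  A via A→a: +{a}
  B via B→b: +{b}
  C via C→a a: +{a}
  S via S→A: +{a}
  S via S→b B: +{b}
  S: {a,b}  A: {a}  B: {b}  C: {a}
round 2: — fixpoint
  S: {a,b}  A: {a}  B: {b}  C: {a}

Compute FOLLOW by fixpoint:
FOLLOW(S) := {$}
pass 1:
  B→B b: FOLLOW(B) ⊇ FIRST(b) = {b}; new: +{b}
  S→A: FOLLOW(A) ⊇ FOLLOW(S) ⊇ {$}; new: +{$}
  S→b B: FOLLOW(B) ⊇ FOLLOW(S) ⊇ {$}; new: +{$}
  S→b C: FOLLOW(C) ⊇ FOLLOW(S) ⊇ {$}; new: +{$}
  FOLLOW[S]={$}  FOLLOW[A]={$}  FOLLOW[B]={$,b}  FOLLOW[C]={$}
pass 2: (stable)
  FOLLOW[S]={$}  FOLLOW[A]={$}  FOLLOW[B]={$,b}  FOLLOW[C]={$}

FOLLOW(B) = ["$", "b"]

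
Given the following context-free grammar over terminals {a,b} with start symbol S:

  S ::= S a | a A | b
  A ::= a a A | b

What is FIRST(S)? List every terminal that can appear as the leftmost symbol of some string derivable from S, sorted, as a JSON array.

FIRST iteration:
round 1:
  A via A→a a A: +{a}
  A via A→b: +{b}
  S via S→a A: +{a}
  S via S→b: +{b}
  S: {a,b}  A: {a,b}
round 2: — fixpoint
  S: {a,b}  A: {a,b}

FIRST(S) = ["a", "b"]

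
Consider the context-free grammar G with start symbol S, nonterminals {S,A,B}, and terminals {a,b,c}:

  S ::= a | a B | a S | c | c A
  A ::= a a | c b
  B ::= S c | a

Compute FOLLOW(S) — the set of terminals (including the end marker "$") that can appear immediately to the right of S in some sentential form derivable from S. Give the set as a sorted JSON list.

FIRST iteration:
round 1:
  A via A→a a: +{a}
  A via A→c b: +{c}
  B via B→a: +{a}
  S via S→a: +{a}
  S via S→c: +{c}
  S: {a,c}  A: {a,c}  B: {a}
round 2:
  B via B→S c: +{c}
  S: {a,c}  A: {a,c}  B: {a,c}
round 3: — fixpoint
  S: {a,c}  A: {a,c}  B: {a,c}

FOLLOW iteration:
seed FOLLOW(S) with $
[1]
  B→S c: FOLLOW(S) ⊇ FIRST(c) = {c}; new: +{c}
  S→a B: FOLLOW(B) ⊇ FOLLOW(S) ⊇ {$,c}; new: +{$,c}
  S→c A: FOLLOW(A) ⊇ FOLLOW(S) ⊇ {$,c}; new: +{$,c}
  FOLLOW(S)={$,c}  FOLLOW(A)={$,c}  FOLLOW(B)={$,c}
[2] — fixpoint
  FOLLOW(S)={$,c}  FOLLOW(A)={$,c}  FOLLOW(B)={$,c}

FOLLOW(S) = ["$", "c"]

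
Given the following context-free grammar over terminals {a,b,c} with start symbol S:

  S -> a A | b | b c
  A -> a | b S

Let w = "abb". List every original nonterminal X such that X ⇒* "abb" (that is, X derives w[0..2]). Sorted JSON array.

Convert to CNF:
  S -> T0 T2 | T1 A | b
  A -> T0 S | a
  T0 -> b
  T1 -> a
  T2 -> c

Fill CYK table bottom-up, restricted to cells inside w[0..2]:
  [0..0]={A,T1}  "a"  orig:{A}
  [1..1]={S,T0}  "b"  orig:{S}
  [2..2]={S,T0}  "b"  orig:{S}
  [0..1]=∅  "ab"
  [1..2]={A}  "bb"
  [0..2]={S}  "abb"

Original NTs in T[0,2] deriving "abb": ["S"]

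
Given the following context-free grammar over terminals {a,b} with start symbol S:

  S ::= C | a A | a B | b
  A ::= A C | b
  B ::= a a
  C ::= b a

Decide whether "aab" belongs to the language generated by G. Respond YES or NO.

CNF form of G:
  S -> T0 A | T0 B | T1 T0 | b
  A -> A C | b
  B -> T0 T0
  C -> T1 T0
  T0 -> a
  T1 -> b

CYK fill:
  T[0,0] 'a' = {T0}  orig:{}
  T[1,1] 'a' = {T0}  orig:{}
  T[2,2] 'b' = {A,S,T1}  orig:{A,S}
  T[0,1] 'aa' = {B}
  T[1,2] 'ab' = {S}
  T[0,2] 'aab' = ∅

S ∉ T[0,2] ⇒ NO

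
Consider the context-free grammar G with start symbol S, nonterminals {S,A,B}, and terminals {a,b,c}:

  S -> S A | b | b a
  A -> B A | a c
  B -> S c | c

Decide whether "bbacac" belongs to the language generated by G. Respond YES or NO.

Convert to CNF:
  S -> S A | T2 T0 | b
  A -> B A | T0 T1
  B -> S T1 | c
  T0 -> a
  T1 -> c
  T2 -> b

CYK fill:
  [0..0]={S,T2}  "b"  orig:{S}
  [1..1]={S,T2}  "b"  orig:{S}
  [2..2]={T0}  "a"  orig:{}
  [3..3]={B,T1}  "c"  orig:{B}
  [4..4]={T0}  "a"  orig:{}
  [5..5]={B,T1}  "c"  orig:{B}
  [0..1]=∅  "bb"
  [1..2]={S}  "ba"
  [2..3]={A}  "ac"
  [3..4]=∅  "ca"
  [4..5]={A}  "ac"
  [0..2]=∅  "bba"
  [1..3]={B,S}  "bac"
  [2..4]=∅  "aca"
  [3..5]={A}  "cac"
  [0..3]=∅  "bbac"
  [1..4]=∅  "baca"
  [2..5]=∅  "acac"
  [0..4]=∅  "bbaca"
  [1..5]={A,S}  "bacac"
  [0..5]={S}  "bbacac"

S ∈ T[0,5] ⇒ YES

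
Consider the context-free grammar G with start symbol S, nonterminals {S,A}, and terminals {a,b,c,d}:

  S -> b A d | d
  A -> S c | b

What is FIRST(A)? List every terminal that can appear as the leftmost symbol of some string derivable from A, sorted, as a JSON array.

FIRST iteration:
round 1:
  A via A→b: +{b}
  S via S→b A d: +{b}
  S via S→d: +{d}
  S: {b,d}  A: {b}
round 2:
  A via A→S c: +{d}
  S: {b,d}  A: {b,d}
round 3: done
  S: {b,d}  A: {b,d}

FIRST(A) = ["b", "d"]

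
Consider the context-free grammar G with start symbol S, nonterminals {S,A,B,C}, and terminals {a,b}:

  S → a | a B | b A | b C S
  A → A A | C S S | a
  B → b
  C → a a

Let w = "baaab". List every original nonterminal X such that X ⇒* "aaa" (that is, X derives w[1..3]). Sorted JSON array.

CNF form of G:
  S -> T0 B | T1 A | T1 X3 | a
  A -> A A | C X2 | a
  B -> b
  C -> T0 T0
  T0 -> a
  T1 -> b
  X2 -> S S
  X3 -> C S

Fill CYK table bottom-up, restricted to cells inside w[1..3]:
  cell(1,1) a: {A,S,T0}  orig:{A,S}
  cell(2,2) a: {A,S,T0}  orig:{A,S}
  cell(3,3) a: {A,S,T0}  orig:{A,S}
  cell(1,2) aa: {A,C,X2}  orig:{A,C}
  cell(2,3) aa: {A,C,X2}  orig:{A,C}
  cell(1,3) aaa: {A,X3}  orig:{A}

Original NTs in T[1,3] deriving "aaa": ["A"]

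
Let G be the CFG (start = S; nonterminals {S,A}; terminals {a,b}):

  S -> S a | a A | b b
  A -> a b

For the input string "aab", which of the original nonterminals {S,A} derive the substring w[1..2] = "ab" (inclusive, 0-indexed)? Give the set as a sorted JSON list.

Convert to CNF:
  S -> S T0 | T0 A | T1 T1
  A -> T0 T1
  T0 -> a
  T1 -> b

CYK fill (cells [i..j] with 1 ≤ i ≤ j ≤ 2 only):
  cell(1,1) a: {T0}  orig:{}
  cell(2,2) b: {T1}  orig:{}
  cell(1,2) ab: {A}

Original NTs in T[1,2] deriving "ab": ["A"]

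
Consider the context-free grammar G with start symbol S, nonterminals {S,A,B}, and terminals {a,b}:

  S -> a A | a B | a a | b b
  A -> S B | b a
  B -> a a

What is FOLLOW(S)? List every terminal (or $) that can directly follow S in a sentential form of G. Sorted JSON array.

FIRST sets, iterate to fixpoint:
round 1:
  A via A→b a: +{b}
  B via B→a a: +{a}
  S via S→a A: +{a}
  S via S→b b: +{b}
  S: {a,b}  A: {b}  B: {a}
round 2:
  A via A→S B: +{a}
  S: {a,b}  A: {a,b}  B: {a}
round 3: — fixpoint
  S: {a,b}  A: {a,b}  B: {a}

FOLLOW iteration:
initialize: $ ∈ FOLLOW(S)
pass 1:
  A→S B: FOLLOW(S) ⊇ FIRST(B) = {a}; new: +{a}
  S→a A: FOLLOW(A) ⊇ FOLLOW(S) ⊇ {$,a}; new: +{$,a}
  S→a B: FOLLOW(B) ⊇ FOLLOW(S) ⊇ {$,a}; new: +{$,a}
  S: {$,a}  A: {$,a}  B: {$,a}
pass 2: (no change)
  S: {$,a}  A: {$,a}  B: {$,a}

FOLLOW(S) = ["$", "a"]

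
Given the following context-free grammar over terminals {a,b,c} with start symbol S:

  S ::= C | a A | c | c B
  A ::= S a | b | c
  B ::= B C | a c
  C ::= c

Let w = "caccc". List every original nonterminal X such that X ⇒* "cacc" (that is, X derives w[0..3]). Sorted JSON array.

Convert to CNF:
  S -> T0 A | T1 B | c
  A -> S T0 | b | c
  B -> B C | T0 T1
  C -> c
  T0 -> a
  T1 -> c

CYK table (by increasing span) (cells [i..j] with 0 ≤ i ≤ j ≤ 3 only):
  cell(0,0) c: {A,C,S,T1}  orig:{A,C,S}
  cell(1,1) a: {T0}  orig:{}
  cell(2,2) c: {A,C,S,T1}  orig:{A,C,S}
  cell(3,3) c: {A,C,S,T1}  orig:{A,C,S}
  cell(0,1) ca: {A}
  cell(1,2) ac: {B,S}
  cell(2,3) cc: ∅
  cell(0,2) cac: {S}
  cell(1,3) acc: {B}
  cell(0,3) cacc: {S}

Original NTs in T[0,3] deriving "cacc": ["S"]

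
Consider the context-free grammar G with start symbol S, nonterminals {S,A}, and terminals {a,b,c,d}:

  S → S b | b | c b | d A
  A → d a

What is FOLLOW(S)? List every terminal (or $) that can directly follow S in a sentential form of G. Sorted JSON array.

FIRST iteration:
pass 1:
  A via A→d a: +{d}
  S via S→b: +{b}
  S via S→c b: +{c}
  S via S→d A: +{d}
  S: {b,c,d}  A: {d}
pass 2: done
  S: {b,c,d}  A: {d}

FOLLOW iteration:
seed FOLLOW(S) with $
pass 1:
  S→S b: FOLLOW(S) ⊇ FIRST(b) = {b}; new: +{b}
  S→d A: FOLLOW(A) ⊇ FOLLOW(S) ⊇ {$,b}; new: +{$,b}
  S: {$,b}  A: {$,b}
pass 2: (no change)
  S: {$,b}  A: {$,b}

FOLLOW(S) = ["$", "b"]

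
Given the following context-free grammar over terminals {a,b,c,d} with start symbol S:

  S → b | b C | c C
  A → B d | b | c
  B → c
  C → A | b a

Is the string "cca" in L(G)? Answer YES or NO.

Convert to CNF:
  S -> T1 C | T3 C | b
  A -> B T0 | b | c
  B -> c
  C -> B T0 | T1 T2 | b | c
  T0 -> d
  T1 -> b
  T2 -> a
  T3 -> c

CYK fill:
  cell(0,0) c: {A,B,C,T3}  orig:{A,B,C}
  cell(1,1) c: {A,B,C,T3}  orig:{A,B,C}
  cell(2,2) a: {T2}  orig:{}
  cell(0,1) cc: {S}
  cell(1,2) ca: ∅
  cell(0,2) cca: ∅

S ∉ T[0,2] ⇒ NO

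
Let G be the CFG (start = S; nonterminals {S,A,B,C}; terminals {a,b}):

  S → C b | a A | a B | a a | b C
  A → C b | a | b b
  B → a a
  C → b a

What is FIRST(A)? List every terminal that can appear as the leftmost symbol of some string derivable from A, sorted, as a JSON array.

FIRST sets, iterate to fixpoint:
round 1:
  A via A→a: +{a}
  A via A→b b: +{b}
  B via B→a a: +{a}
  C via C→b a: +{b}
  S via S→C b: +{b}
  S via S→a A: +{a}
  FIRST[S]={a,b}  FIRST[A]={a,b}  FIRST[B]={a}  FIRST[C]={b}
round 2: — fixpoint
  FIRST[S]={a,b}  FIRST[A]={a,b}  FIRST[B]={a}  FIRST[C]={b}

FIRST(A) = ["a", "b"]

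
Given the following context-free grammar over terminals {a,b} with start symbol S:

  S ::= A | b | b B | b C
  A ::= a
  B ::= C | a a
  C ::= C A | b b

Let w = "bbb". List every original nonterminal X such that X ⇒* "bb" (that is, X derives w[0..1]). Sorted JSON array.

Convert to CNF:
  S -> T1 B | T1 C | a | b
  A -> a
  B -> C A | T0 T0 | T1 T1
  C -> C A | T1 T1
  T0 -> a
  T1 -> b

Fill CYK table bottom-up (cells [i..j] with 0 ≤ i ≤ j ≤ 1 only):
  T[0,0] 'b' = {S,T1}  orig:{S}
  T[1,1] 'b' = {S,T1}  orig:{S}
  T[0,1] 'bb' = {B,C}

Original NTs in T[0,1] deriving "bb": ["B", "C"]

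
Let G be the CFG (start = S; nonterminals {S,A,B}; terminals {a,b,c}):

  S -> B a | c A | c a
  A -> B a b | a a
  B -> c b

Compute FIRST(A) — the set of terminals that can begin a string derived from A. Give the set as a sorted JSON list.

FIRST sets, iterate to fixpoint:
[1]
  A via A→a a: +{a}
  B via B→c b: +{c}
  S via S→B a: +{c}
  S: {c}  A: {a}  B: {c}
[2]
  A via A→B a b: +{c}
  S: {c}  A: {a,c}  B: {c}
[3] (no change)
  S: {c}  A: {a,c}  B: {c}

FIRST(A) = ["a", "c"]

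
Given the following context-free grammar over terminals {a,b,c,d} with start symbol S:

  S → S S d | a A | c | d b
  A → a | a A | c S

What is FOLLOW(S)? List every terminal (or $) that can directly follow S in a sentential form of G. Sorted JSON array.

Compute FIRST by fixpoint:
pass 1:
  A via A→a: +{a}
  A via A→c S: +{c}
  S via S→a A: +{a}
  S via S→c: +{c}
  S via S→d b: +{d}
  FIRST[S]={a,c,d}  FIRST[A]={a,c}
pass 2: done
  FIRST[S]={a,c,d}  FIRST[A]={a,c}

FOLLOW sets:
seed FOLLOW(S) with $
iter 1:
  S→S S d: FOLLOW(S) ⊇ FIRST(S) = {a,c,d}; new: +{a,c,d}
  S→a A: FOLLOW(A) ⊇ FOLLOW(S) ⊇ {$,a,c,d}; new: +{$,a,c,d}
  S: {$,a,c,d}  A: {$,a,c,d}
iter 2: — fixpoint
  S: {$,a,c,d}  A: {$,a,c,d}

FOLLOW(S) = ["$", "a", "c", "d"]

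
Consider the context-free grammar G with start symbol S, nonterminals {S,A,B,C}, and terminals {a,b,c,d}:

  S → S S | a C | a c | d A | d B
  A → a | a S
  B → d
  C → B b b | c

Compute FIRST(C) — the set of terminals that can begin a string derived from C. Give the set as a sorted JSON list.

FIRST sets, iterate to fixpoint:
pass 1:
  A via A→a: +{a}
  B via B→d: +{d}
  C via C→B b b: +{d}
  C via C→c: +{c}
  S via S→a C: +{a}
  S via S→d A: +{d}
  FIRST(S)={a,d}  FIRST(A)={a}  FIRST(B)={d}  FIRST(C)={c,d}
pass 2: done
  FIRST(S)={a,d}  FIRST(A)={a}  FIRST(B)={d}  FIRST(C)={c,d}

FIRST(C) = ["c", "d"]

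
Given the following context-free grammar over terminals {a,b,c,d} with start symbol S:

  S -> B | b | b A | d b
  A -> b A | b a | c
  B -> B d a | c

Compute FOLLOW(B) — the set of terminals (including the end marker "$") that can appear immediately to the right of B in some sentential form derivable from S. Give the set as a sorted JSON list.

Compute FIRST by fixpoint:
round 1:
  A via A→b A: +{b}
  A via A→c: +{c}
  B via B→c: +{c}
  S via S→B: +{c}
  S via S→b: +{b}
  S via S→d b: +{d}
  S: {b,c,d}  A: {b,c}  B: {c}
round 2: done
  S: {b,c,d}  A: {b,c}  B: {c}

FOLLOW iteration:
FOLLOW(S) := {$}
iter 1:
  B→B d a: FOLLOW(B) ⊇ FIRST(d) = {d}; new: +{d}
  S→B: FOLLOW(B) ⊇ FOLLOW(S) ⊇ {$}; new: +{$}
  S→b A: FOLLOW(A) ⊇ FOLLOW(S) ⊇ {$}; new: +{$}
  S: {$}  A: {$}  B: {$,d}
iter 2: done
  S: {$}  A: {$}  B: {$,d}

FOLLOW(B) = ["$", "d"]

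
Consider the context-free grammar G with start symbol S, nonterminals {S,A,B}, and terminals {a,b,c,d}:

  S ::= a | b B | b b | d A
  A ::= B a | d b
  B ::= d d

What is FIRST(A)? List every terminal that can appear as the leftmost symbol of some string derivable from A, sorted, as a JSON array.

FIRST iteration:
pass 1:
  A via A→d b: +{d}
  B via B→d d: +{d}
  S via S→a: +{a}
  S via S→b B: +{b}
  S via S→d A: +{d}
  S: {a,b,d}  A: {d}  B: {d}
pass 2: — fixpoint
  S: {a,b,d}  A: {d}  B: {d}

FIRST(A) = ["d"]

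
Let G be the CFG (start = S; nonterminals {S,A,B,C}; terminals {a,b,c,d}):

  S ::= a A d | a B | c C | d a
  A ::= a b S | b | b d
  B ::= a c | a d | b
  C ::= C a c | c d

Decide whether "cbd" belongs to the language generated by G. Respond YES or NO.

Convert to CNF:
  S -> T0 B | T0 X6 | T2 T0 | T3 C
  A -> T0 X4 | T1 T2 | b
  B -> T0 T2 | T0 T3 | b
  C -> C X5 | T3 T2
  T0 -> a
  T1 -> b
  T2 -> d
  T3 -> c
  X4 -> T1 S
  X5 -> T0 T3
  X6 -> A T2

Fill CYK table bottom-up:
  T[0,0] 'c' = {T3}  orig:{}
  T[1,1] 'b' = {A,B,T1}  orig:{A,B}
  T[2,2] 'd' = {T2}  orig:{}
  T[0,1] 'cb' = ∅
  T[1,2] 'bd' = {A,X6}  orig:{A}
  T[0,2] 'cbd' = ∅

S ∉ T[0,2] ⇒ NO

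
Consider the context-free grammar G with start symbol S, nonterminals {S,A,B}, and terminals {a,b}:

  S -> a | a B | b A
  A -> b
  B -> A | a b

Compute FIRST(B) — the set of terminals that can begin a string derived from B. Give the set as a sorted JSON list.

Compute FIRST by fixpoint:
[1]
  A via A→b: +{b}
  B via B→A: +{b}
  B via B→a b: +{a}
  S via S→a: +{a}
  S via S→b A: +{b}
  FIRST[S]={a,b}  FIRST[A]={b}  FIRST[B]={a,b}
[2] done
  FIRST[S]={a,b}  FIRST[A]={b}  FIRST[B]={a,b}

FIRST(B) = ["a", "b"]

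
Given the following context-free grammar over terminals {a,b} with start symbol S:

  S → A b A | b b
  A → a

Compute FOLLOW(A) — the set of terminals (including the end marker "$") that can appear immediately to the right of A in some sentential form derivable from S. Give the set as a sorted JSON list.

FIRST iteration:
[1]
  A via A→a: +{a}
  S via S→A b A: +{a}
  S via S→b b: +{b}
  FIRST[S]={a,b}  FIRST[A]={a}
[2] (no change)
  FIRST[S]={a,b}  FIRST[A]={a}

Compute FOLLOW by fixpoint:
initialize: $ ∈ FOLLOW(S)
pass 1:
  S→A b A: FOLLOW(A) ⊇ FIRST(b) = {b}; new: +{b}
  S→A b A: FOLLOW(A) ⊇ FOLLOW(S) ⊇ {$}; new: +{$}
  FOLLOW[S]={$}  FOLLOW[A]={$,b}
pass 2: (no change)
  FOLLOW[S]={$}  FOLLOW[A]={$,b}

FOLLOW(A) = ["$", "b"]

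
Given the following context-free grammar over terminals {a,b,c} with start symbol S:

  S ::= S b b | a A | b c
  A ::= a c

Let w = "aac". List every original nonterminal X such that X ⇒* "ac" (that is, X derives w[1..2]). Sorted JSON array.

CNF form of G:
  S -> S X3 | T0 A | T2 T1
  A -> T0 T1
  T0 -> a
  T1 -> c
  T2 -> b
  X3 -> T2 T2

Fill CYK table bottom-up — only the sub-triangle for w[1..2]:
  [1..1]={T0}  "a"  orig:{}
  [2..2]={T1}  "c"  orig:{}
  [1..2]={A}  "ac"

Original NTs in T[1,2] deriving "ac": ["A"]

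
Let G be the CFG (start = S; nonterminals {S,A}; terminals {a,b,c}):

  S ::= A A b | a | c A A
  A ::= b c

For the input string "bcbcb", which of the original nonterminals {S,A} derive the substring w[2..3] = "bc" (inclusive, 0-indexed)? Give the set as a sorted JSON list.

CNF form of G:
  S -> A X2 | T1 X3 | a
  A -> T0 T1
  T0 -> b
  T1 -> c
  X2 -> A T0
  X3 -> A A

Fill CYK table bottom-up, restricted to cells inside w[2..3]:
  cell(2,2) b: {T0}  orig:{}
  cell(3,3) c: {T1}  orig:{}
  cell(2,3) bc: {A}

Original NTs in T[2,3] deriving "bc": ["A"]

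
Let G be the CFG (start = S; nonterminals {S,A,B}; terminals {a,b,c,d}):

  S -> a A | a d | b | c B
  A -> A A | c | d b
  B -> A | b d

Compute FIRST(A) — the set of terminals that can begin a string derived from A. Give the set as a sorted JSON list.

FIRST iteration:
[1]
  A via A→c: +{c}
  A via A→d b: +{d}
  B via B→A: +{c,d}
  B via B→b d: +{b}
  S via S→a A: +{a}
  S via S→b: +{b}
  S via S→c B: +{c}
  FIRST[S]={a,b,c}  FIRST[A]={c,d}  FIRST[B]={b,c,d}
[2] (no change)
  FIRST[S]={a,b,c}  FIRST[A]={c,d}  FIRST[B]={b,c,d}

FIRST(A) = ["c", "d"]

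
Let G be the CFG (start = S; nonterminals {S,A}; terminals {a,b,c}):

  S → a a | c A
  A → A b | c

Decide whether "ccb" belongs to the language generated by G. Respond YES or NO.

CNF form of G:
  S -> T1 T1 | T2 A
  A -> A T0 | c
  T0 -> b
  T1 -> a
  T2 -> c

CYK fill:
  T[0,0] 'c' = {A,T2}  orig:{A}
  T[1,1] 'c' = {A,T2}  orig:{A}
  T[2,2] 'b' = {T0}  orig:{}
  T[0,1] 'cc' = {S}
  T[1,2] 'cb' = {A}
  T[0,2] 'ccb' = {S}

S ∈ T[0,2] ⇒ YES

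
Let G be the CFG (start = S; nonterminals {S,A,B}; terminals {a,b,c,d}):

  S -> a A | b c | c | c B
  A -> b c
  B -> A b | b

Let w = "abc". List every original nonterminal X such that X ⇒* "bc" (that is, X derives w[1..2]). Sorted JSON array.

CNF form of G:
  S -> T0 T1 | T1 B | T2 A | c
  A -> T0 T1
  B -> A T0 | b
  T0 -> b
  T1 -> c
  T2 -> a

CYK table (by increasing span), restricted to cells inside w[1..2]:
  T[1,1] 'b' = {B,T0}  orig:{B}
  T[2,2] 'c' = {S,T1}  orig:{S}
  T[1,2] 'bc' = {A,S}

Original NTs in T[1,2] deriving "bc": ["A", "S"]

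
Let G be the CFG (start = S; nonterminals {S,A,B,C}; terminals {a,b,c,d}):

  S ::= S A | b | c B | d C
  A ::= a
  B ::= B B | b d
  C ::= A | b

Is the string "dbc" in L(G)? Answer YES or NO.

Convert to CNF:
  S -> S A | T1 C | T2 B | b
  A -> a
  B -> B B | T0 T1
  C -> a | b
  T0 -> b
  T1 -> d
  T2 -> c

CYK fill:
  [0..0]={T1}  "d"  orig:{}
  [1..1]={C,S,T0}  "b"  orig:{C,S}
  [2..2]={T2}  "c"  orig:{}
  [0..1]={S}  "db"
  [1..2]=∅  "bc"
  [0..2]=∅  "dbc"

S ∉ T[0,2] ⇒ NO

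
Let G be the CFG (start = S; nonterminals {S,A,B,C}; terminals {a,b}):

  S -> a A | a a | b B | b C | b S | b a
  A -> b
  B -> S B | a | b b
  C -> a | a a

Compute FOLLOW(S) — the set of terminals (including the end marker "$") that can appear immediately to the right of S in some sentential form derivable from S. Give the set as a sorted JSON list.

FIRST sets, iterate to fixpoint:
pass 1:
  A via A→b: +{b}
  B via B→a: +{a}
  B via B→b b: +{b}
  C via C→a: +{a}
  S via S→a A: +{a}
  S via S→b B: +{b}
  S: {a,b}  A: {b}  B: {a,b}  C: {a}
pass 2: — fixpoint
  S: {a,b}  A: {b}  B: {a,b}  C: {a}

FOLLOW sets:
seed FOLLOW(S) with $
[1]
  B→S B: FOLLOW(S) ⊇ FIRST(B) = {a,b}; new: +{a,b}
  S→a A: FOLLOW(A) ⊇ FOLLOW(S) ⊇ {$,a,b}; new: +{$,a,b}
  S→b B: FOLLOW(B) ⊇ FOLLOW(S) ⊇ {$,a,b}; new: +{$,a,b}
  S→b C: FOLLOW(C) ⊇ FOLLOW(S) ⊇ {$,a,b}; new: +{$,a,b}
  S: {$,a,b}  A: {$,a,b}  B: {$,a,b}  C: {$,a,b}
[2] (stable)
  S: {$,a,b}  A: {$,a,b}  B: {$,a,b}  C: {$,a,b}

FOLLOW(S) = ["$", "a", "b"]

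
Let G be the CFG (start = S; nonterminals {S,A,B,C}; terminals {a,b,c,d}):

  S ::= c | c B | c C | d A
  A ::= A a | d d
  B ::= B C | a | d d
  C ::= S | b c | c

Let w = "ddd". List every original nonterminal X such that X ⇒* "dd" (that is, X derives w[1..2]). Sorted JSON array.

Convert to CNF:
  S -> T1 A | T3 B | T3 C | c
  A -> A T0 | T1 T1
  B -> B C | T1 T1 | a
  C -> T1 A | T2 T3 | T3 B | T3 C | c
  T0 -> a
  T1 -> d
  T2 -> b
  T3 -> c

CYK table (by increasing span), restricted to cells inside w[1..2]:
  [1..1]={T1}  "d"  orig:{}
  [2..2]={T1}  "d"  orig:{}
  [1..2]={A,B}  "dd"

Original NTs in T[1,2] deriving "dd": ["A", "B"]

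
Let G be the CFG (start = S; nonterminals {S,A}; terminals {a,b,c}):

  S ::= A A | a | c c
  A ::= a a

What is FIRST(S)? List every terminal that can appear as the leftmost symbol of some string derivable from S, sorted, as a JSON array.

FIRST sets, iterate to fixpoint:
[1]
  A via A→a a: +{a}
  S via S→A A: +{a}
  S via S→c c: +{c}
  S: {a,c}  A: {a}
[2] done
  S: {a,c}  A: {a}

FIRST(S) = ["a", "c"]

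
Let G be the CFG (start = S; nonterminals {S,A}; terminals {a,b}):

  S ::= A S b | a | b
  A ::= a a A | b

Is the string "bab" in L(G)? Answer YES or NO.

CNF form of G:
  S -> A X3 | a | b
  A -> T0 X2 | b
  T0 -> a
  T1 -> b
  X2 -> T0 A
  X3 -> S T1

CYK table (by increasing span):
  T[0,0] 'b' = {A,S,T1}  orig:{A,S}
  T[1,1] 'a' = {S,T0}  orig:{S}
  T[2,2] 'b' = {A,S,T1}  orig:{A,S}
  T[0,1] 'ba' = ∅
  T[1,2] 'ab' = {X2,X3}  orig:{}
  T[0,2] 'bab' = {S}

S ∈ T[0,2] ⇒ YES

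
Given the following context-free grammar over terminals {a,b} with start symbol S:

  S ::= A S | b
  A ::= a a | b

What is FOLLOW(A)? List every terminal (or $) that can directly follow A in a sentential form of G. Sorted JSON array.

Compute FIRST by fixpoint:
round 1:
  A via A→a a: +{a}
  A via A→b: +{b}
  S via S→A S: +{a,b}
  FIRST[S]={a,b}  FIRST[A]={a,b}
round 2: (stable)
  FIRST[S]={a,b}  FIRST[A]={a,b}

Compute FOLLOW by fixpoint:
seed FOLLOW(S) with $
[1]
  S→A S: FOLLOW(A) ⊇ FIRST(S) = {a,b}; new: +{a,b}
  FOLLOW[S]={$}  FOLLOW[A]={a,b}
[2] — fixpoint
  FOLLOW[S]={$}  FOLLOW[A]={a,b}

FOLLOW(A) = ["a", "b"]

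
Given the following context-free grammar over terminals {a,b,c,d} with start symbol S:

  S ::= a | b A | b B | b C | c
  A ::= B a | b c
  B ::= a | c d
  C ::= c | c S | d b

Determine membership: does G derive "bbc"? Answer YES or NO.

CNF form of G:
  S -> T1 A | T1 B | T1 C | a | c
  A -> B T0 | T1 T2
  B -> T2 T3 | a
  C -> T2 S | T3 T1 | c
  T0 -> a
  T1 -> b
  T2 -> c
  T3 -> d

CYK table (by increasing span):
  T[0,0] 'b' = {T1}  orig:{}
  T[1,1] 'b' = {T1}  orig:{}
  T[2,2] 'c' = {C,S,T2}  orig:{C,S}
  T[0,1] 'bb' = ∅
  T[1,2] 'bc' = {A,S}
  T[0,2] 'bbc' = {S}

S ∈ T[0,2] ⇒ YES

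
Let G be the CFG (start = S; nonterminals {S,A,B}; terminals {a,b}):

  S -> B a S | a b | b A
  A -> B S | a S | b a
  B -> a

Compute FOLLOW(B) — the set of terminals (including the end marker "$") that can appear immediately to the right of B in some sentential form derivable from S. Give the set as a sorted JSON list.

FIRST sets, iterate to fixpoint:
iter 1:
  A via A→a S: +{a}
  A via A→b a: +{b}
  B via B→a: +{a}
  S via S→B a S: +{a}
  S via S→b A: +{b}
  FIRST(S)={a,b}  FIRST(A)={a,b}  FIRST(B)={a}
iter 2: (stable)
  FIRST(S)={a,b}  FIRST(A)={a,b}  FIRST(B)={a}

FOLLOW iteration:
FOLLOW(S) := {$}
iter 1:
  A→B S: FOLLOW(B) ⊇ FIRST(S) = {a,b}; new: +{a,b}
  S→b A: FOLLOW(A) ⊇ FOLLOW(S) ⊇ {$}; new: +{$}
  FOLLOW(S)={$}  FOLLOW(A)={$}  FOLLOW(B)={a,b}
iter 2: (stable)
  FOLLOW(S)={$}  FOLLOW(A)={$}  FOLLOW(B)={a,b}

FOLLOW(B) = ["a", "b"]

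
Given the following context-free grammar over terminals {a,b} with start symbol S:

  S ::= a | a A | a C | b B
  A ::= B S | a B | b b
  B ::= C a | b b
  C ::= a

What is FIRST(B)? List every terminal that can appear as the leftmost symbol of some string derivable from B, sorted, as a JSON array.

FIRST iteration:
iter 1:
  A via A→a B: +{a}
  A via A→b b: +{b}
  B via B→b b: +{b}
  C via C→a: +{a}
  S via S→a: +{a}
  S via S→b B: +{b}
  S: {a,b}  A: {a,b}  B: {b}  C: {a}
iter 2:
  B via B→C a: +{a}
  S: {a,b}  A: {a,b}  B: {a,b}  C: {a}
iter 3: (stable)
  S: {a,b}  A: {a,b}  B: {a,b}  C: {a}

FIRST(B) = ["a", "b"]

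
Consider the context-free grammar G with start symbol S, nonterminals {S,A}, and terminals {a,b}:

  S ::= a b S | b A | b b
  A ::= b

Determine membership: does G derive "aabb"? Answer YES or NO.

Convert to CNF:
  S -> T0 X2 | T1 A | T1 T1
  A -> b
  T0 -> a
  T1 -> b
  X2 -> T1 S

CYK table (by increasing span):
  cell(0,0) a: {T0}  orig:{}
  cell(1,1) a: {T0}  orig:{}
  cell(2,2) b: {A,T1}  orig:{A}
  cell(3,3) b: {A,T1}  orig:{A}
  cell(0,1) aa: ∅
  cell(1,2) ab: ∅
  cell(2,3) bb: {S}
  cell(0,2) aab: ∅
  cell(1,3) abb: ∅
  cell(0,3) aabb: ∅

S ∉ T[0,3] ⇒ NO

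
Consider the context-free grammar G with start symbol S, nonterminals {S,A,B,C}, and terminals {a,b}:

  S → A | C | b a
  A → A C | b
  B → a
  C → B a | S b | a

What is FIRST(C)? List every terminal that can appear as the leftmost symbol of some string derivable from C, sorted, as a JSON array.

Compute FIRST by fixpoint:
pass 1:
  A via A→b: +{b}
  B via B→a: +{a}
  C via C→B a: +{a}
  S via S→A: +{b}
  S via S→C: +{a}
  FIRST[S]={a,b}  FIRST[A]={b}  FIRST[B]={a}  FIRST[C]={a}
pass 2:
  C via C→S b: +{b}
  FIRST[S]={a,b}  FIRST[A]={b}  FIRST[B]={a}  FIRST[C]={a,b}
pass 3: — fixpoint
  FIRST[S]={a,b}  FIRST[A]={b}  FIRST[B]={a}  FIRST[C]={a,b}

FIRST(C) = ["a", "b"]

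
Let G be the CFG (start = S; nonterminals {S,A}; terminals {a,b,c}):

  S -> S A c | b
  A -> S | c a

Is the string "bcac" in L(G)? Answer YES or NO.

Convert to CNF:
  S -> S X3 | b
  A -> S X2 | T0 T1 | b
  T0 -> c
  T1 -> a
  X2 -> A T0
  X3 -> A T0

CYK table (by increasing span):
  [0..0]={A,S}  "b"
  [1..1]={T0}  "c"  orig:{}
  [2..2]={T1}  "a"  orig:{}
  [3..3]={T0}  "c"  orig:{}
  [0..1]={X2,X3}  "bc"  orig:{}
  [1..2]={A}  "ca"
  [2..3]=∅  "ac"
  [0..2]=∅  "bca"
  [1..3]={X2,X3}  "cac"  orig:{}
  [0..3]={A,S}  "bcac"

S ∈ T[0,3] ⇒ YES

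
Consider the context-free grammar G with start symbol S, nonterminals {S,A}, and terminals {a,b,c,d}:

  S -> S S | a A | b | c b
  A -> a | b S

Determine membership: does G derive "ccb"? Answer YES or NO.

Convert to CNF:
  S -> S S | T1 A | T2 T0 | b
  A -> T0 S | a
  T0 -> b
  T1 -> a
  T2 -> c

CYK table (by increasing span):
  cell(0,0) c: {T2}  orig:{}
  cell(1,1) c: {T2}  orig:{}
  cell(2,2) b: {S,T0}  orig:{S}
  cell(0,1) cc: ∅
  cell(1,2) cb: {S}
  cell(0,2) ccb: ∅

S ∉ T[0,2] ⇒ NO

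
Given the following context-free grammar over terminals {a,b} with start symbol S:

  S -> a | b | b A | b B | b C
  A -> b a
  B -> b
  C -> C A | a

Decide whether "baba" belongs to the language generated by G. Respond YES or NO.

CNF form of G:
  S -> T0 A | T0 B | T0 C | a | b
  A -> T0 T1
  B -> b
  C -> C A | a
  T0 -> b
  T1 -> a

CYK fill:
  [0..0]={B,S,T0}  "b"  orig:{B,S}
  [1..1]={C,S,T1}  "a"  orig:{C,S}
  [2..2]={B,S,T0}  "b"  orig:{B,S}
  [3..3]={C,S,T1}  "a"  orig:{C,S}
  [0..1]={A,S}  "ba"
  [1..2]=∅  "ab"
  [2..3]={A,S}  "ba"
  [0..2]=∅  "bab"
  [1..3]={C}  "aba"
  [0..3]={S}  "baba"

S ∈ T[0,3] ⇒ YES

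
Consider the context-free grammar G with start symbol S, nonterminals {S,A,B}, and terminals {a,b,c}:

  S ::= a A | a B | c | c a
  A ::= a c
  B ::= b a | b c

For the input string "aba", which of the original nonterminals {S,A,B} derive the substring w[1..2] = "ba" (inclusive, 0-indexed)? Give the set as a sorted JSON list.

CNF form of G:
  S -> T0 A | T0 B | T1 T0 | c
  A -> T0 T1
  B -> T2 T0 | T2 T1
  T0 -> a
  T1 -> c
  T2 -> b

CYK table (by increasing span) — only the sub-triangle for w[1..2]:
  [1..1]={T2}  "b"  orig:{}
  [2..2]={T0}  "a"  orig:{}
  [1..2]={B}  "ba"

Original NTs in T[1,2] deriving "ba": ["B"]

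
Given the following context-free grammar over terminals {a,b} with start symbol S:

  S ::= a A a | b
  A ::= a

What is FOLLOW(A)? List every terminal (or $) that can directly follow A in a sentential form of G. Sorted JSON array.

FIRST sets, iterate to fixpoint:
pass 1:
  A via A→a: +{a}
  S via S→a A a: +{a}
  S via S→b: +{b}
  FIRST(S)={a,b}  FIRST(A)={a}
pass 2: — fixpoint
  FIRST(S)={a,b}  FIRST(A)={a}

FOLLOW iteration:
FOLLOW(S) := {$}
pass 1:
  S→a A a: FOLLOW(A) ⊇ FIRST(a) = {a}; new: +{a}
  FOLLOW[S]={$}  FOLLOW[A]={a}
pass 2: (stable)
  FOLLOW[S]={$}  FOLLOW[A]={a}

FOLLOW(A) = ["a"]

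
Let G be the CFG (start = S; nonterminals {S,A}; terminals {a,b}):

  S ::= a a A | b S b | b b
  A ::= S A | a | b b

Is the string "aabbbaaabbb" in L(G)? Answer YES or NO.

Convert to CNF:
  S -> T0 T0 | T0 X3 | T1 X2
  A -> S A | T0 T0 | a
  T0 -> b
  T1 -> a
  X2 -> T1 A
  X3 -> S T0

CYK fill:
  [0..0]={A,T1}  "a"  orig:{A}
  [1..1]={A,T1}  "a"  orig:{A}
  [2..2]={T0}  "b"  orig:{}
  [3..3]={T0}  "b"  orig:{}
  [4..4]={T0}  "b"  orig:{}
  [5..5]={A,T1}  "a"  orig:{A}
  [6..6]={A,T1}  "a"  orig:{A}
  [7..7]={A,T1}  "a"  orig:{A}
  [8..8]={T0}  "b"  orig:{}
  [9..9]={T0}  "b"  orig:{}
  [10..10]={T0}  "b"  orig:{}
  [0..1]={X2}  "aa"  orig:{}
  [1..2]=∅  "ab"
  [2..3]={A,S}  "bb"
  [3..4]={A,S}  "bb"
  [4..5]=∅  "ba"
  [5..6]={X2}  "aa"  orig:{}
  [6..7]={X2}  "aa"  orig:{}
  [7..8]=∅  "ab"
  [8..9]={A,S}  "bb"
  [9..10]={A,S}  "bb"
  [0..2]=∅  "aab"
  [1..3]={X2}  "abb"  orig:{}
  [2..4]={X3}  "bbb"  orig:{}
  [3..5]={A}  "bba"
  [4..6]=∅  "baa"
  [5..7]={S}  "aaa"
  [6..8]=∅  "aab"
  [7..9]={X2}  "abb"  orig:{}
  [8..10]={X3}  "bbb"  orig:{}
  [0..3]={S}  "aabb"
  [1..4]=∅  "abbb"
  [2..5]=∅  "bbba"
  [3..6]=∅  "bbaa"
  [4..7]=∅  "baaa"
  [5..8]={X3}  "aaab"  orig:{}
  [6..9]={S}  "aabb"
  [7..10]=∅  "abbb"
  [0..4]={X3}  "aabbb"  orig:{}
  [1..5]=∅  "abbba"
  [2..6]=∅  "bbbaa"
  [3..7]=∅  "bbaaa"
  [4..8]={S}  "baaab"
  [5..9]={A}  "aaabb"
  [6..10]={X3}  "aabbb"  orig:{}
  [0..5]=∅  "aabbba"
  [1..6]=∅  "abbbaa"
  [2..7]=∅  "bbbaaa"
  [3..8]=∅  "bbaaab"
  [4..9]={X3}  "baaabb"  orig:{}
  [5..10]=∅  "aaabbb"
  [0..6]=∅  "aabbbaa"
  [1..7]=∅  "abbbaaa"
  [2..8]=∅  "bbbaaab"
  [3..9]={A,S}  "bbaaabb"
  [4..10]={A}  "baaabbb"
  [0..7]=∅  "aabbbaaa"
  [1..8]=∅  "abbbaaab"
  [2..9]=∅  "bbbaaabb"
  [3..10]={X3}  "bbaaabbb"  orig:{}
  [0..8]=∅  "aabbbaaab"
  [1..9]=∅  "abbbaaabb"
  [2..10]={A,S}  "bbbaaabbb"
  [0..9]=∅  "aabbbaaabb"
  [1..10]={X2}  "abbbaaabbb"  orig:{}
  [0..10]={A,S}  "aabbbaaabbb"

S ∈ T[0,10] ⇒ YES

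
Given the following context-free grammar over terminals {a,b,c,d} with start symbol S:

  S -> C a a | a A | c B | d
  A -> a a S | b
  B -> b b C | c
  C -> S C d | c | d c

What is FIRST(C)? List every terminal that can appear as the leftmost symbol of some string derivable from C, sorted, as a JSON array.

FIRST sets, iterate to fixpoint:
[1]
  A via A→a a S: +{a}
  A via A→b: +{b}
  B via B→b b C: +{b}
  B via B→c: +{c}
  C via C→c: +{c}
  C via C→d c: +{d}
  S via S→C a a: +{c,d}
  S via S→a A: +{a}
  S: {a,c,d}  A: {a,b}  B: {b,c}  C: {c,d}
[2]
  C via C→S C d: +{a}
  S: {a,c,d}  A: {a,b}  B: {b,c}  C: {a,c,d}
[3] (stable)
  S: {a,c,d}  A: {a,b}  B: {b,c}  C: {a,c,d}

FIRST(C) = ["a", "c", "d"]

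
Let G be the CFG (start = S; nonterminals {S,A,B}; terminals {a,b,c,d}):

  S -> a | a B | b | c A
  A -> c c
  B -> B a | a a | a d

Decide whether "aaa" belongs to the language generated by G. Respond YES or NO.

CNF form of G:
  S -> T0 A | T1 B | a | b
  A -> T0 T0
  B -> B T1 | T1 T1 | T1 T2
  T0 -> c
  T1 -> a
  T2 -> d

CYK fill:
  cell(0,0) a: {S,T1}  orig:{S}
  cell(1,1) a: {S,T1}  orig:{S}
  cell(2,2) a: {S,T1}  orig:{S}
  cell(0,1) aa: {B}
  cell(1,2) aa: {B}
  cell(0,2) aaa: {B,S}

S ∈ T[0,2] ⇒ YES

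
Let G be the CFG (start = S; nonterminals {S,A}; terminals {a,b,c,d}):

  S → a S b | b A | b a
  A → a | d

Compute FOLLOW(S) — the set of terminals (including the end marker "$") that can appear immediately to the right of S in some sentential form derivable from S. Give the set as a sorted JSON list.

FIRST sets, iterate to fixpoint:
pass 1:
  A via A→a: +{a}
  A via A→d: +{d}
  S via S→a S b: +{a}
  S via S→b A: +{b}
  S: {a,b}  A: {a,d}
pass 2: (stable)
  S: {a,b}  A: {a,d}

Compute FOLLOW by fixpoint:
initialize: $ ∈ FOLLOW(S)
[1]
  S→a S b: FOLLOW(S) ⊇ FIRST(b) = {b}; new: +{b}
  S→b A: FOLLOW(A) ⊇ FOLLOW(S) ⊇ {$,b}; new: +{$,b}
  FOLLOW[S]={$,b}  FOLLOW[A]={$,b}
[2] done
  FOLLOW[S]={$,b}  FOLLOW[A]={$,b}

FOLLOW(S) = ["$", "b"]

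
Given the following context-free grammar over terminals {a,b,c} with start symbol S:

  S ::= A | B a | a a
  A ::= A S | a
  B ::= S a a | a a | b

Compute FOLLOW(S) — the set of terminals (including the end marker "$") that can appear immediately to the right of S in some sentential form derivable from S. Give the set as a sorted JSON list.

FIRST sets, iterate to fixpoint:
pass 1:
  A via A→a: +{a}
  B via B→a a: +{a}
  B via B→b: +{b}
  S via S→A: +{a}
  S via S→B a: +{b}
  S: {a,b}  A: {a}  B: {a,b}
pass 2: (stable)
  S: {a,b}  A: {a}  B: {a,b}

Compute FOLLOW by fixpoint:
FOLLOW(S) := {$}
iter 1:
  A→A S: FOLLOW(A) ⊇ FIRST(S) = {a,b}; new: +{a,b}
  A→A S: FOLLOW(S) ⊇ FOLLOW(A) ⊇ {a,b}; new: +{a,b}
  S→A: FOLLOW(A) ⊇ FOLLOW(S) ⊇ {$,a,b}; new: +{$}
  S→B a: FOLLOW(B) ⊇ FIRST(a) = {a}; new: +{a}
  FOLLOW[S]={$,a,b}  FOLLOW[A]={$,a,b}  FOLLOW[B]={a}
iter 2: (no change)
  FOLLOW[S]={$,a,b}  FOLLOW[A]={$,a,b}  FOLLOW[B]={a}

FOLLOW(S) = ["$", "a", "b"]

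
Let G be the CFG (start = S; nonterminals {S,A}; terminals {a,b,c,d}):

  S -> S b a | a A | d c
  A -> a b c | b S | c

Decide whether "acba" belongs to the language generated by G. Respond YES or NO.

CNF form of G:
  S -> S X5 | T0 A | T3 T2
  A -> T0 X4 | T1 S | c
  T0 -> a
  T1 -> b
  T2 -> c
  T3 -> d
  X4 -> T1 T2
  X5 -> T1 T0

CYK table (by increasing span):
  cell(0,0) a: {T0}  orig:{}
  cell(1,1) c: {A,T2}  orig:{A}
  cell(2,2) b: {T1}  orig:{}
  cell(3,3) a: {T0}  orig:{}
  cell(0,1) ac: {S}
  cell(1,2) cb: ∅
  cell(2,3) ba: {X5}  orig:{}
  cell(0,2) acb: ∅
  cell(1,3) cba: ∅
  cell(0,3) acba: {S}

S ∈ T[0,3] ⇒ YES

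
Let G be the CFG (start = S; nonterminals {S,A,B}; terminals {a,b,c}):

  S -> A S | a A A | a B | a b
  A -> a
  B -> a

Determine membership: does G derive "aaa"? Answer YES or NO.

CNF form of G:
  S -> A S | T0 B | T0 T1 | T0 X2
  A -> a
  B -> a
  T0 -> a
  T1 -> b
  X2 -> A A

CYK fill:
  cell(0,0) a: {A,B,T0}  orig:{A,B}
  cell(1,1) a: {A,B,T0}  orig:{A,B}
  cell(2,2) a: {A,B,T0}  orig:{A,B}
  cell(0,1) aa: {S,X2}  orig:{S}
  cell(1,2) aa: {S,X2}  orig:{S}
  cell(0,2) aaa: {S}

S ∈ T[0,2] ⇒ YES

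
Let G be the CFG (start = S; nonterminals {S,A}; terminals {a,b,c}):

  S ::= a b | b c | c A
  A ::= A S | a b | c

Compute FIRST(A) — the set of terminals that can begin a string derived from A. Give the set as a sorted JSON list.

FIRST iteration:
[1]
  A via A→a b: +{a}
  A via A→c: +{c}
  S via S→a b: +{a}
  S via S→b c: +{b}
  S via S→c A: +{c}
  FIRST[S]={a,b,c}  FIRST[A]={a,c}
[2] (no change)
  FIRST[S]={a,b,c}  FIRST[A]={a,c}

FIRST(A) = ["a", "c"]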